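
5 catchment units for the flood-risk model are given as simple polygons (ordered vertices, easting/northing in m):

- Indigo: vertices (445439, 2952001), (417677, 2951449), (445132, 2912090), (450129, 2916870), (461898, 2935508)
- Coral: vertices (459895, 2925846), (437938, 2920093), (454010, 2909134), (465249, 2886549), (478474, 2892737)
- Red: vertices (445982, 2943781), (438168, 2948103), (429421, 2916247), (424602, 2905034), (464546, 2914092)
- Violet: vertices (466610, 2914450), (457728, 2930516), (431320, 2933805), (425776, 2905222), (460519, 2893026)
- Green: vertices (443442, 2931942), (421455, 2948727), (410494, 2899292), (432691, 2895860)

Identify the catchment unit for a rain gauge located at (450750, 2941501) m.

Cast a ray rightward from (450750, 2941501). For each polygon, the edges (by vertex number in listed order) whose endpoints lie on opposite sides of northing = 2941501, where each meets that height, and whether that is right or left of the point:
Indigo: 2–3 at easting≈424616.3 (left), 5–1 at easting≈455917.4 (right) → 1 crossing.
Coral: no edge straddles that height → 0 crossings.
Red: 2–3 at easting≈436355.2 (left), 5–1 at easting≈447407.6 (left) → 0 crossings.
Violet: no edge straddles that height → 0 crossings.
Green: 1–2 at easting≈430920.5 (left), 2–3 at easting≈419852.8 (left) → 0 crossings.
Only Indigo has an odd count, so the point is inside Indigo.

Indigo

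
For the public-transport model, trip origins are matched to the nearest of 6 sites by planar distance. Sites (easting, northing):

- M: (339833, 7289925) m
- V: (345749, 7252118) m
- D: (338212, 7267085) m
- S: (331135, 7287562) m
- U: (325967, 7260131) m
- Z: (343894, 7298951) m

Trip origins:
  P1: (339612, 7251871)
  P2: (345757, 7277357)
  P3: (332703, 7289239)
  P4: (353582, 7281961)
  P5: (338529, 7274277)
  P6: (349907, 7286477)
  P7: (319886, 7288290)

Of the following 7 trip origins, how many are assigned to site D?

P1 → V
P2 → D
P3 → S
P4 → M
P5 → D
P6 → M
P7 → S
2 of the 7 go to D.

2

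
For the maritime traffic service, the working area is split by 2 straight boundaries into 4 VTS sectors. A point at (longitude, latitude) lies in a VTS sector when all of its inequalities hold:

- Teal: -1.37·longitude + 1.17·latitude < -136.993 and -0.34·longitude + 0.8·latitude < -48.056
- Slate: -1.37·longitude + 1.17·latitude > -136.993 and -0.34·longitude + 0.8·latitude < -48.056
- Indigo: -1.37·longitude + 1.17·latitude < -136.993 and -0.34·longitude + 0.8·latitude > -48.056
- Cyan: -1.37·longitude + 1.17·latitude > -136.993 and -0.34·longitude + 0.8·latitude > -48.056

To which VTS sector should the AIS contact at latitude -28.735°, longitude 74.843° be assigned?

Slate

-1.37·74.843 + 1.17·-28.735 = -136.155, which is > -136.993
-0.34·74.843 + 0.8·-28.735 = -48.435, which is < -48.056
This sign pattern matches Slate.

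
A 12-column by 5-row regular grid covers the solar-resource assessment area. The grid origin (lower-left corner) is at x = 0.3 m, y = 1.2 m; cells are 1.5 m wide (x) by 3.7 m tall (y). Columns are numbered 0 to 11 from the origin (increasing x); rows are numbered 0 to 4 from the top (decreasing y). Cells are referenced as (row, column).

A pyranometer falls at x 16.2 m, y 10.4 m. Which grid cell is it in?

Column index: ⌊(16.2 − 0.3) / 1.5⌋ = ⌊10.600⌋ = 10
Row offset from origin: ⌊(10.4 − 1.2) / 3.7⌋ = ⌊2.486⌋ = 2 → row 2 (counted from top)

(2, 10)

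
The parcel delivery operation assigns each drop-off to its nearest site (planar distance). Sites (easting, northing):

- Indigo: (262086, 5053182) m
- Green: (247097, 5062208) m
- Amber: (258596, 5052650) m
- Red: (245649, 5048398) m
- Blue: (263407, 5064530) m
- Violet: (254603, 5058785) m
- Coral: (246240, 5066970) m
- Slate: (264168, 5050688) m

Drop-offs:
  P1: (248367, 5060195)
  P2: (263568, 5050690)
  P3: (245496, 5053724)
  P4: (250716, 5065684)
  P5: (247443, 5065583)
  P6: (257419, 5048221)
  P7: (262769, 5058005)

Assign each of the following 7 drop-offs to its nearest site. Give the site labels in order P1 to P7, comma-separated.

P1 → Green (d²=5665069.00)
P2 → Slate (d²=360004.00)
P3 → Red (d²=28389685.00)
P4 → Coral (d²=21688372.00)
P5 → Coral (d²=3370978.00)
P6 → Amber (d²=21001370.00)
P7 → Indigo (d²=23727818.00)

Green, Slate, Red, Coral, Coral, Amber, Indigo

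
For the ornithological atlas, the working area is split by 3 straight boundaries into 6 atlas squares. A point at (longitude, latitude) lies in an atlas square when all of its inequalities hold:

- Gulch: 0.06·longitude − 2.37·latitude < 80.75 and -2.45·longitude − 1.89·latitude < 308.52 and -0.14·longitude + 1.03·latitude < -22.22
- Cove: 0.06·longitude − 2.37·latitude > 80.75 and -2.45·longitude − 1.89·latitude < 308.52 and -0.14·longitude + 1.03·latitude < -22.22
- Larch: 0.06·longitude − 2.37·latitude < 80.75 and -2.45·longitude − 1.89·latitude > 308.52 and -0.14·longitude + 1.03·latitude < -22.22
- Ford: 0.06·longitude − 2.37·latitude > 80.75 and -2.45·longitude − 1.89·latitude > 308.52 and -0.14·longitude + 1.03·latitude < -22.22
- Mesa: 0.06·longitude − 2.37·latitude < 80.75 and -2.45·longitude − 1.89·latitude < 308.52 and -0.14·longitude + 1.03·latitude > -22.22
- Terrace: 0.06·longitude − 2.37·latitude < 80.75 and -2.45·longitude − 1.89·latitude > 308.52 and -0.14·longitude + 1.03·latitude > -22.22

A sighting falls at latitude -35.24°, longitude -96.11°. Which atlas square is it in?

0.06·-96.11 − 2.37·-35.24 = 77.752, which is < 80.75
-2.45·-96.11 − 1.89·-35.24 = 302.073, which is < 308.52
-0.14·-96.11 + 1.03·-35.24 = -22.842, which is < -22.22
This sign pattern matches Gulch.

Gulch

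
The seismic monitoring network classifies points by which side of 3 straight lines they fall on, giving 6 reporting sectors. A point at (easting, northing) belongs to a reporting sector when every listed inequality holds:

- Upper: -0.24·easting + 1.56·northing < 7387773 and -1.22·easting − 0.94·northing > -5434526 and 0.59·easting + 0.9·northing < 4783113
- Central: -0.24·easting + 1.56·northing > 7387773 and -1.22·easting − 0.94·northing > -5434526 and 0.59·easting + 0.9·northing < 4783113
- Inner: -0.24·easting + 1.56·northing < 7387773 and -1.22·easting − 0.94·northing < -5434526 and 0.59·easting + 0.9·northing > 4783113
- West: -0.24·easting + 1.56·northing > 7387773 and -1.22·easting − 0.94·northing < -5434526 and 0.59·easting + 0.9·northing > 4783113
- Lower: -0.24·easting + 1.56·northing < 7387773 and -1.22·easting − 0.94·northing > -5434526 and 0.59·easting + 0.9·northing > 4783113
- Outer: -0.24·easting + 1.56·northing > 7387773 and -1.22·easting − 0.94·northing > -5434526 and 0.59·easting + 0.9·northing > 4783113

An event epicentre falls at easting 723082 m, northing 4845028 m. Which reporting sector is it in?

-0.24·723082 + 1.56·4845028 = 7384704.000, which is < 7387773
-1.22·723082 − 0.94·4845028 = -5436486.360, which is < -5434526
0.59·723082 + 0.9·4845028 = 4787143.580, which is > 4783113
This sign pattern matches Inner.

Inner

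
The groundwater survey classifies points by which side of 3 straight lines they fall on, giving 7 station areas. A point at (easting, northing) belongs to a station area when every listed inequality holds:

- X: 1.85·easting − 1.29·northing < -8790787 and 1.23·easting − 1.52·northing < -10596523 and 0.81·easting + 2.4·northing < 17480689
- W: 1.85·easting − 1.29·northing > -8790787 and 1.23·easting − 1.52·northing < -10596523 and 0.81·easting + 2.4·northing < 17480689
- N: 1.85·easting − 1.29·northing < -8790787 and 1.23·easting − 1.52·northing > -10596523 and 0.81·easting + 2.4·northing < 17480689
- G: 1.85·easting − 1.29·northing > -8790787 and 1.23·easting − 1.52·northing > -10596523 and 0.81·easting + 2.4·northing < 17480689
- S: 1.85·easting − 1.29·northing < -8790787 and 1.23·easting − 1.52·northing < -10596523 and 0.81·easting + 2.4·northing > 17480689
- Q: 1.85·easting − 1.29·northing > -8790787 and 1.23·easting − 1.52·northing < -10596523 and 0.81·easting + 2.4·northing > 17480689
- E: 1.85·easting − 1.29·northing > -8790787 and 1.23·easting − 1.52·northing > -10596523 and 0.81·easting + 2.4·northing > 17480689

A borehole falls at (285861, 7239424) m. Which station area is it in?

S

1.85·285861 − 1.29·7239424 = -8810014.110, which is < -8790787
1.23·285861 − 1.52·7239424 = -10652315.450, which is < -10596523
0.81·285861 + 2.4·7239424 = 17606165.010, which is > 17480689
This sign pattern matches S.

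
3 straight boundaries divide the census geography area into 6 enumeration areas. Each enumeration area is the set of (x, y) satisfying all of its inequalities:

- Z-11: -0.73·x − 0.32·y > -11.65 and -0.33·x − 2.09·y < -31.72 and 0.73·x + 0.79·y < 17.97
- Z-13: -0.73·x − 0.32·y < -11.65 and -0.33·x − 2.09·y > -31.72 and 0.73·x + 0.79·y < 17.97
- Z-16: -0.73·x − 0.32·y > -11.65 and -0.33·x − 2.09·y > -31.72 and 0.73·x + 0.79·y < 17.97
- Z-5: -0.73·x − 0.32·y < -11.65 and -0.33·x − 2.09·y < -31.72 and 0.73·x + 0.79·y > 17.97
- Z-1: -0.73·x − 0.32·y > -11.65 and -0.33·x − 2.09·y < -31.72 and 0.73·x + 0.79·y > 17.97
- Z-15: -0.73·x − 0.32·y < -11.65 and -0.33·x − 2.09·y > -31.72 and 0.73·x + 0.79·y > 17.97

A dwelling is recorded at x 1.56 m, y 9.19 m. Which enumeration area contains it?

-0.73·1.56 − 0.32·9.19 = -4.080, which is > -11.65
-0.33·1.56 − 2.09·9.19 = -19.722, which is > -31.72
0.73·1.56 + 0.79·9.19 = 8.399, which is < 17.97
This sign pattern matches Z-16.

Z-16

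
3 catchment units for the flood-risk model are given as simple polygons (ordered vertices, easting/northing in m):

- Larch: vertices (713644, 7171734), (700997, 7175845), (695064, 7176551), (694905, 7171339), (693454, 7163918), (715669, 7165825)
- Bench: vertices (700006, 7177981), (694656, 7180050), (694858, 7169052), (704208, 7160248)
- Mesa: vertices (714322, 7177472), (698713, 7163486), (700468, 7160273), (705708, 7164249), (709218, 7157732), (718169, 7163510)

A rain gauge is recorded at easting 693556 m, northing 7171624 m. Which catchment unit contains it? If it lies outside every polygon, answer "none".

Cast a ray rightward from (693556, 7171624). For each polygon, the edges (by vertex number in listed order) whose endpoints lie on opposite sides of northing = 7171624, where each meets that height, and whether that is right or left of the point:
Larch: 3–4 at easting≈694913.7 (right), 6–1 at easting≈713681.7 (right) → 2 crossings.
Bench: 2–3 at easting≈694810.8 (right), 4–1 at easting≈701512.4 (right) → 2 crossings.
Mesa: 1–2 at easting≈707795.4 (right), 6–1 at easting≈715933.3 (right) → 2 crossings.
All counts are even, so the point lies outside every listed polygon.

none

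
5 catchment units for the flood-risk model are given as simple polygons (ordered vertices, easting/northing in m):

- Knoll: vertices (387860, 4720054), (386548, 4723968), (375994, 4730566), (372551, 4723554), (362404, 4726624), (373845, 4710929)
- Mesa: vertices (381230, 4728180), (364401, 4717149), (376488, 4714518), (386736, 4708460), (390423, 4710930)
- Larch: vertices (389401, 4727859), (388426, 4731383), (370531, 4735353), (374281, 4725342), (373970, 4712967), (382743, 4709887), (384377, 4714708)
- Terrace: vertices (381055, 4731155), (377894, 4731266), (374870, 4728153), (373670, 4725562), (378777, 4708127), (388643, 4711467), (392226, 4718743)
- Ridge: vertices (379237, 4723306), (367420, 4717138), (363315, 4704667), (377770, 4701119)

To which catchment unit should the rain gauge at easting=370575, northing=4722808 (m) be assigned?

Cast a ray rightward from (370575, 4722808). For each polygon, the edges (by vertex number in listed order) whose endpoints lie on opposite sides of northing = 4722808, where each meets that height, and whether that is right or left of the point:
Knoll: 1–2 at easting≈386936.8 (right), 5–6 at easting≈365185.7 (left) → 1 crossing.
Mesa: 1–2 at easting≈373034.4 (right), 5–1 at easting≈384092.9 (right) → 2 crossings.
Larch: 4–5 at easting≈374217.3 (right), 7–1 at easting≈387471.4 (right) → 2 crossings.
Terrace: 4–5 at easting≈374476.7 (right), 7–1 at easting≈388567.4 (right) → 2 crossings.
Ridge: 1–2 at easting≈378282.9 (right), 4–1 at easting≈379204.1 (right) → 2 crossings.
Only Knoll has an odd count, so the point is inside Knoll.

Knoll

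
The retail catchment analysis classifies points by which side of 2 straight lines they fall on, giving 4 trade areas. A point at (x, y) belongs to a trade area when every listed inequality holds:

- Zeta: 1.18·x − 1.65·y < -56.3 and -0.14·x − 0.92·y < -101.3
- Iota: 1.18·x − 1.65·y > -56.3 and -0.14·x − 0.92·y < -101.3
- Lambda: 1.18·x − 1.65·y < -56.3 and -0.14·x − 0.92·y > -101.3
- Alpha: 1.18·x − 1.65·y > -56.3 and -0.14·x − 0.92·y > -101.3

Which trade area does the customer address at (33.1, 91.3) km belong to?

1.18·33.1 − 1.65·91.3 = -111.587, which is < -56.3
-0.14·33.1 − 0.92·91.3 = -88.630, which is > -101.3
This sign pattern matches Lambda.

Lambda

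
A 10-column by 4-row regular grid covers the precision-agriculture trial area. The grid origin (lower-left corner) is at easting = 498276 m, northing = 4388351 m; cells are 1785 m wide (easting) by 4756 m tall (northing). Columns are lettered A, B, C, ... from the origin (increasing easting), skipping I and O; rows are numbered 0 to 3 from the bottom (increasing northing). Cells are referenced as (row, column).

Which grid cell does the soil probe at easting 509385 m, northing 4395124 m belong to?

Column index: ⌊(509385 − 498276) / 1785⌋ = ⌊6.224⌋ = 6 → column G
Row offset from origin: ⌊(4395124 − 4388351) / 4756⌋ = ⌊1.424⌋ = 1 → row 1

(1, G)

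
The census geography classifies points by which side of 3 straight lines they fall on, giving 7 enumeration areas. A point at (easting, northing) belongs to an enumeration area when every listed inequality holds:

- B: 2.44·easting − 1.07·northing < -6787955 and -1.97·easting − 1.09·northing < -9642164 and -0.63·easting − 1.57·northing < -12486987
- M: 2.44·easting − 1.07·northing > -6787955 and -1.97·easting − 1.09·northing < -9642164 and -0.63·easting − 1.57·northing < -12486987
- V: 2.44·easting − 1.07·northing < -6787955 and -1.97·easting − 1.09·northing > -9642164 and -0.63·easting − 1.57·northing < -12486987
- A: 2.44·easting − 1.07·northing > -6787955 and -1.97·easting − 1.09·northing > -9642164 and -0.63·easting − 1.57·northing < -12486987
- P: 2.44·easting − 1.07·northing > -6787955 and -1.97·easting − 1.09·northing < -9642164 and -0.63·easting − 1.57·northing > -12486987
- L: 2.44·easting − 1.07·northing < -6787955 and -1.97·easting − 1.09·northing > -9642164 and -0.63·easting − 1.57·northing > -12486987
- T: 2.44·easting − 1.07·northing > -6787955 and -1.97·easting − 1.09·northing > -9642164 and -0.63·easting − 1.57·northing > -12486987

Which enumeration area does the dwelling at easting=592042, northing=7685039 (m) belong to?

T

2.44·592042 − 1.07·7685039 = -6778409.250, which is > -6787955
-1.97·592042 − 1.09·7685039 = -9543015.250, which is > -9642164
-0.63·592042 − 1.57·7685039 = -12438497.690, which is > -12486987
This sign pattern matches T.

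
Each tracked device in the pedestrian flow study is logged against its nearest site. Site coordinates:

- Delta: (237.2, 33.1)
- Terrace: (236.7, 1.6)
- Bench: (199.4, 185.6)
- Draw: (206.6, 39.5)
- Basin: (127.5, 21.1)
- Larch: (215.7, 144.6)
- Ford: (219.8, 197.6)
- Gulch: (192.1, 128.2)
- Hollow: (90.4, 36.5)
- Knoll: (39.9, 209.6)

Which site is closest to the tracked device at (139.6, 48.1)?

Squared distances to each site:
Delta: 9750.760; Terrace: 11590.660; Bench: 22482.290; Draw: 4562.960; Basin: 875.410; Larch: 15103.460; Ford: 28782.290; Gulch: 9172.260; Hollow: 2555.200; Knoll: 36022.340.
Minimum at Basin.

Basin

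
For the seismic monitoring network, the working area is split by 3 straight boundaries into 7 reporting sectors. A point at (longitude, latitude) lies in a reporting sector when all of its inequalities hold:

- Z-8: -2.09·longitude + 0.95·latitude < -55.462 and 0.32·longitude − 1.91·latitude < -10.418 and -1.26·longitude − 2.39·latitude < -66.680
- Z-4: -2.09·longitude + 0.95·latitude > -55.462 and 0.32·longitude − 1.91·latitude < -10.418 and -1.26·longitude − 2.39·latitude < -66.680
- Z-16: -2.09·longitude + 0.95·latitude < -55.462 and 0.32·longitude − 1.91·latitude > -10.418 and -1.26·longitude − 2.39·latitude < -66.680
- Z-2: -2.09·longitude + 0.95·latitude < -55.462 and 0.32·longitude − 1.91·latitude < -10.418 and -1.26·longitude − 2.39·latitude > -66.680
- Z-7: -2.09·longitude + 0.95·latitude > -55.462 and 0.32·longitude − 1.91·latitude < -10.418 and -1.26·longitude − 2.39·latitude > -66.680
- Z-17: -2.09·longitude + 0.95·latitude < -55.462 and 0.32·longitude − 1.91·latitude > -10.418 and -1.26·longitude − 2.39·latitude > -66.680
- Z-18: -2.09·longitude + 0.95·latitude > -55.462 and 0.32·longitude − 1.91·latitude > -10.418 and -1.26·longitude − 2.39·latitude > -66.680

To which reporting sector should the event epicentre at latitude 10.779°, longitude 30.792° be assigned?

Z-7

-2.09·30.792 + 0.95·10.779 = -54.115, which is > -55.462
0.32·30.792 − 1.91·10.779 = -10.734, which is < -10.418
-1.26·30.792 − 2.39·10.779 = -64.560, which is > -66.680
This sign pattern matches Z-7.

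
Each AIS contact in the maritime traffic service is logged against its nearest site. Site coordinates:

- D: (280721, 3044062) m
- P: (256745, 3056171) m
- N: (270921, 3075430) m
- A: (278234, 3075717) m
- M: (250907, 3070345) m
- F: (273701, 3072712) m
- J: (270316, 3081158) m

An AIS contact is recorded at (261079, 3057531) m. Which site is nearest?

P

Squared distances to each site:
D: 567222125.000; P: 20633156.000; N: 417239165.000; A: 625024621.000; M: 267668180.000; F: 389777645.000; J: 643557298.000.
Minimum at P.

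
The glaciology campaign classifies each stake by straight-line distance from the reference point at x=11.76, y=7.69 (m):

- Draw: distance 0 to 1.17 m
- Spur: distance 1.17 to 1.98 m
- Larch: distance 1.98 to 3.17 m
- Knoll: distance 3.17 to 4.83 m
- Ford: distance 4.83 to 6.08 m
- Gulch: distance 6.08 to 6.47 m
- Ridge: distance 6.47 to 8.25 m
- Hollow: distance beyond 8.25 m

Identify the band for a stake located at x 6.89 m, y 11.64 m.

Gulch

Distance = √((6.89−11.76)² + (11.64−7.69)²) = √(23.717 + 15.603) = 6.271 m.
6.08 ≤ 6.271 < 6.47 → Gulch.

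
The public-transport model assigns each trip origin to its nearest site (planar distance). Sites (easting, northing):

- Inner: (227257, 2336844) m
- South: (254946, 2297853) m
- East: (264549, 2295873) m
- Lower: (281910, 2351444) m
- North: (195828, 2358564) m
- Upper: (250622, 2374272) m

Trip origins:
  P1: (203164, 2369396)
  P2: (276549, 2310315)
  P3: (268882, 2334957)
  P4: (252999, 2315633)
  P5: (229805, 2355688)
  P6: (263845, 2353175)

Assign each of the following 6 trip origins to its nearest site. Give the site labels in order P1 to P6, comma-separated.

North, East, Lower, South, Inner, Lower

P1 → North (d²=171149120.00)
P2 → East (d²=352571364.00)
P3 → Lower (d²=441549953.00)
P4 → South (d²=319919209.00)
P5 → Inner (d²=361588640.00)
P6 → Lower (d²=329340586.00)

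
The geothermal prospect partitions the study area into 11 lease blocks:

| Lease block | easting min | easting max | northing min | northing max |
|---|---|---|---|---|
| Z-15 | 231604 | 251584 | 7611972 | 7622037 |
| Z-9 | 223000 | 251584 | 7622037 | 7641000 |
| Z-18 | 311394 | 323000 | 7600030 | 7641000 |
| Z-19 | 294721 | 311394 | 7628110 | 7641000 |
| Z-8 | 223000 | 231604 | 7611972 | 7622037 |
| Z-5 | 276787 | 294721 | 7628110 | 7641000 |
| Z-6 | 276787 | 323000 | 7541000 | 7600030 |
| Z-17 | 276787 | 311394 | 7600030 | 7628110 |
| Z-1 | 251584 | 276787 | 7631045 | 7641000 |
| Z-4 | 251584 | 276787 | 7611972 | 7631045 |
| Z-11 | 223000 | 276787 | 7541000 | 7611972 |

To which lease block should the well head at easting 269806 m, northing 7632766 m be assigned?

Z-1

The point has easting = 269806 and northing = 7632766.
Only Z-1 satisfies 251584 ≤ easting ≤ 276787 and 7631045 ≤ northing ≤ 7641000.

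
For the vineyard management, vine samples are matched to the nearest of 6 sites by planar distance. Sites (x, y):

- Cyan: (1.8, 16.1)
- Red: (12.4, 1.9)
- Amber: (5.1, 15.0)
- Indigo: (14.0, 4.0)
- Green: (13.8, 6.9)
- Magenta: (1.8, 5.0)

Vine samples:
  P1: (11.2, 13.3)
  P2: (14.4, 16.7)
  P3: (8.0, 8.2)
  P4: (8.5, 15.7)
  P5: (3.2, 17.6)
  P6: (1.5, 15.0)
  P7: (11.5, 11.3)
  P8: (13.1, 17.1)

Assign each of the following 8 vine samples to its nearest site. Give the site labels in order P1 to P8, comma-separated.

P1 → Amber (d²=40.10)
P2 → Amber (d²=89.38)
P3 → Green (d²=35.33)
P4 → Amber (d²=12.05)
P5 → Cyan (d²=4.21)
P6 → Cyan (d²=1.30)
P7 → Green (d²=24.65)
P8 → Amber (d²=68.41)

Amber, Amber, Green, Amber, Cyan, Cyan, Green, Amber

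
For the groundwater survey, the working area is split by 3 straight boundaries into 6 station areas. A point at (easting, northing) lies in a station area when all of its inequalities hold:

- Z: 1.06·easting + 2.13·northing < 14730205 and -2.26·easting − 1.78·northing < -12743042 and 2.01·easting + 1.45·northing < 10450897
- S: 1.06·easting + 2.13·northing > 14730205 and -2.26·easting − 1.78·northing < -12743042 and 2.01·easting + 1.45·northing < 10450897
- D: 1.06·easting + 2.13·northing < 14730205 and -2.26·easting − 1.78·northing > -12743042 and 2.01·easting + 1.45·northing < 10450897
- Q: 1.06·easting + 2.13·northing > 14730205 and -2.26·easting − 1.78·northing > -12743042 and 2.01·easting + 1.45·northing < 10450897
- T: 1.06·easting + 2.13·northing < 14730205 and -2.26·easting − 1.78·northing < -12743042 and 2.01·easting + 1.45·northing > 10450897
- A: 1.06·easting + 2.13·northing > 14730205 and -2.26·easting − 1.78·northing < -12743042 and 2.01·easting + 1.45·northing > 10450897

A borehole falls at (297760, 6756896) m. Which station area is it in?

1.06·297760 + 2.13·6756896 = 14707814.080, which is < 14730205
-2.26·297760 − 1.78·6756896 = -12700212.480, which is > -12743042
2.01·297760 + 1.45·6756896 = 10395996.800, which is < 10450897
This sign pattern matches D.

D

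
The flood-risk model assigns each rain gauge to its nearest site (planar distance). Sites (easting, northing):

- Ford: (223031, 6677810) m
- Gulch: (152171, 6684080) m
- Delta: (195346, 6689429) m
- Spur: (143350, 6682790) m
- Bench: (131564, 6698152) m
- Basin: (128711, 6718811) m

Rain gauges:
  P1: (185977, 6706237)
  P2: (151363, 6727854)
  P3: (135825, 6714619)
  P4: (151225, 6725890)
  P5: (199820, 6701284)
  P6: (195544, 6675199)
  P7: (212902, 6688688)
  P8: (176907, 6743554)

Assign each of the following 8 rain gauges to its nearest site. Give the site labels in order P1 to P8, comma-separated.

Delta, Basin, Basin, Basin, Delta, Delta, Ford, Basin

P1 → Delta (d²=370287025.00)
P2 → Basin (d²=594888953.00)
P3 → Basin (d²=68181860.00)
P4 → Basin (d²=556992437.00)
P5 → Delta (d²=160557701.00)
P6 → Delta (d²=202532104.00)
P7 → Ford (d²=220927525.00)
P8 → Basin (d²=2935070465.00)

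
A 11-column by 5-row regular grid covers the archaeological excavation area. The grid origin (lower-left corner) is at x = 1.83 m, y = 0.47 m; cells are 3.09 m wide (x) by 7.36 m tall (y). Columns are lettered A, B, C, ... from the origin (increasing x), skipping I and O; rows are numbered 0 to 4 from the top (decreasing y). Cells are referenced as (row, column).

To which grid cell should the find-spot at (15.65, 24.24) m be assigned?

(1, E)

Column index: ⌊(15.65 − 1.83) / 3.09⌋ = ⌊4.472⌋ = 4 → column E
Row offset from origin: ⌊(24.24 − 0.47) / 7.36⌋ = ⌊3.230⌋ = 3 → row 1 (counted from top)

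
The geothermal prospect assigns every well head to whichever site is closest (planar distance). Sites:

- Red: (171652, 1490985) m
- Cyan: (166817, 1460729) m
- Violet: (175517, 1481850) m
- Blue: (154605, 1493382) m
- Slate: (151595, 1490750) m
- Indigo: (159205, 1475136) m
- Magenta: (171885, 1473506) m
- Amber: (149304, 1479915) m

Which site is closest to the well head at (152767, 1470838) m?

Indigo

Squared distances to each site:
Red: 762544834.000; Cyan: 299594381.000; Violet: 638826644.000; Blue: 511610180.000; Slate: 397861328.000; Indigo: 59920648.000; Magenta: 372616148.000; Amber: 94384298.000.
Minimum at Indigo.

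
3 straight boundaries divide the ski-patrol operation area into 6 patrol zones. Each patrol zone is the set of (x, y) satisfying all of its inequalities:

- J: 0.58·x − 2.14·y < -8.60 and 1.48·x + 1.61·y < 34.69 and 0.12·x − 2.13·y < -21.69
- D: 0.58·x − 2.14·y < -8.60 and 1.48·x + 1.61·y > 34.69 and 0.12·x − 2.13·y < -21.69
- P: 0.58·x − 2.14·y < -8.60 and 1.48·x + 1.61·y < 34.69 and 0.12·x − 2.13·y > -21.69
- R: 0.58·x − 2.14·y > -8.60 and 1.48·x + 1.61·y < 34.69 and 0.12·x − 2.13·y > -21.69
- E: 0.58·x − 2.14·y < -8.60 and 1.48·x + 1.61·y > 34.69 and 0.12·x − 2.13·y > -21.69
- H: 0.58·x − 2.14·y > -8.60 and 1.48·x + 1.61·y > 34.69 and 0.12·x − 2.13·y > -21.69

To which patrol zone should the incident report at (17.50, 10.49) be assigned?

E

0.58·17.50 − 2.14·10.49 = -12.299, which is < -8.60
1.48·17.50 + 1.61·10.49 = 42.789, which is > 34.69
0.12·17.50 − 2.13·10.49 = -20.244, which is > -21.69
This sign pattern matches E.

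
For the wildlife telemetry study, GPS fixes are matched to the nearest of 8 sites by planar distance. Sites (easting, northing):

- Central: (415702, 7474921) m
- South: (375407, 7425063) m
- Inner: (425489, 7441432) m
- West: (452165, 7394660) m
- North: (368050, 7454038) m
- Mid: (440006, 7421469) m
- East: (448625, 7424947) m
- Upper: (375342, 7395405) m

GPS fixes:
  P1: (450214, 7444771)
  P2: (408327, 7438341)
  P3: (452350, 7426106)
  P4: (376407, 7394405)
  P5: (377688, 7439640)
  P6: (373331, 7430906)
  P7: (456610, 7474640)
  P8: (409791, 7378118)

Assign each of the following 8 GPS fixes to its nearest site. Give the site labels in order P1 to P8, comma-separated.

East, Inner, East, Upper, South, South, Central, Upper

P1 → East (d²=395515897.00)
P2 → Inner (d²=304088525.00)
P3 → East (d²=15218906.00)
P4 → Upper (d²=2134225.00)
P5 → South (d²=217691890.00)
P6 → South (d²=38450425.00)
P7 → Central (d²=1673543425.00)
P8 → Upper (d²=1485573970.00)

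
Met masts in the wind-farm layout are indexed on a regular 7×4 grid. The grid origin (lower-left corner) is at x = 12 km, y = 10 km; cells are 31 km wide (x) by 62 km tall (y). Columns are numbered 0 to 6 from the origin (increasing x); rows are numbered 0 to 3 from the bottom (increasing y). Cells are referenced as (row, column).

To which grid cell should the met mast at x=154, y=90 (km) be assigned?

(1, 4)

Column index: ⌊(154 − 12) / 31⌋ = ⌊4.581⌋ = 4
Row offset from origin: ⌊(90 − 10) / 62⌋ = ⌊1.290⌋ = 1 → row 1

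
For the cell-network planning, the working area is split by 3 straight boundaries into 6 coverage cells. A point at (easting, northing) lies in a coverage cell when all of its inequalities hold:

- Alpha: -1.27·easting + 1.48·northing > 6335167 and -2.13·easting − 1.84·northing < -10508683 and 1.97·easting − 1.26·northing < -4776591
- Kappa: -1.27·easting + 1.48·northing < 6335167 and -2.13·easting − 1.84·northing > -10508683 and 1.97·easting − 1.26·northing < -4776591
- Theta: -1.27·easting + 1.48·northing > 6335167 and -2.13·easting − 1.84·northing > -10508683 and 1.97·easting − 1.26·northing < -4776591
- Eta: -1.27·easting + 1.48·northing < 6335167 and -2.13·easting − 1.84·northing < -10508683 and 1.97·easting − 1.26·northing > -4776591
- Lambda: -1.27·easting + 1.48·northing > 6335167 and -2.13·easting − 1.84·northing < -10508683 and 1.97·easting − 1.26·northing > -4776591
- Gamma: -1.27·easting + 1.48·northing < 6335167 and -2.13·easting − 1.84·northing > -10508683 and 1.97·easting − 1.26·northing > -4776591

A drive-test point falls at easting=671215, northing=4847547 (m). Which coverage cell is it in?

-1.27·671215 + 1.48·4847547 = 6321926.510, which is < 6335167
-2.13·671215 − 1.84·4847547 = -10349174.430, which is > -10508683
1.97·671215 − 1.26·4847547 = -4785615.670, which is < -4776591
This sign pattern matches Kappa.

Kappa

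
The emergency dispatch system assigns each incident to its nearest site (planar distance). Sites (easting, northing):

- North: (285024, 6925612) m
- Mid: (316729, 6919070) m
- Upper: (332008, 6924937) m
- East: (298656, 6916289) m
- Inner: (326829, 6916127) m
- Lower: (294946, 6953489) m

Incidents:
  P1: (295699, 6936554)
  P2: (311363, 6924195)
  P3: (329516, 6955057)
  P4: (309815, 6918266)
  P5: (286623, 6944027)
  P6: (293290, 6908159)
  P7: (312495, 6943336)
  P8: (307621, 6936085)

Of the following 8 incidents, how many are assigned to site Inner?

0

P1 → North
P2 → Mid
P3 → Upper
P4 → Mid
P5 → Lower
P6 → East
P7 → Lower
P8 → Mid
0 of the 8 go to Inner.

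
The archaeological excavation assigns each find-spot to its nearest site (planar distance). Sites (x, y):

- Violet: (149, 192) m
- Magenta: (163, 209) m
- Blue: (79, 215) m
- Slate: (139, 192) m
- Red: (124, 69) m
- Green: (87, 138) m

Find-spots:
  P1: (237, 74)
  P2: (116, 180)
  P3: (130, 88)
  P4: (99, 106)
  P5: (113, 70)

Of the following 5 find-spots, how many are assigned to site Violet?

0

P1 → Red
P2 → Slate
P3 → Red
P4 → Green
P5 → Red
0 of the 5 go to Violet.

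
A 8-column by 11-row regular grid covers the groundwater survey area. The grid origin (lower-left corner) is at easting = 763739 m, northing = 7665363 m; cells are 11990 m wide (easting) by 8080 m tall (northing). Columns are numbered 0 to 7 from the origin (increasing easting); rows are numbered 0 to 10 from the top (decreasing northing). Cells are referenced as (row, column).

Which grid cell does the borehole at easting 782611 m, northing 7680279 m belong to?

(9, 1)

Column index: ⌊(782611 − 763739) / 11990⌋ = ⌊1.574⌋ = 1
Row offset from origin: ⌊(7680279 − 7665363) / 8080⌋ = ⌊1.846⌋ = 1 → row 9 (counted from top)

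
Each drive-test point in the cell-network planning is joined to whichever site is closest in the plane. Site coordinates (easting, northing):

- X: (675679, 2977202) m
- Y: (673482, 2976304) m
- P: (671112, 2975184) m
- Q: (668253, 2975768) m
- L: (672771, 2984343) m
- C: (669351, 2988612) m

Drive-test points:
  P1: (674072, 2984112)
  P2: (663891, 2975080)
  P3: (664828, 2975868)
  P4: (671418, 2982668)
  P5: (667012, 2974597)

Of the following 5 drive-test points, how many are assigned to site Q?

3

P1 → L
P2 → Q
P3 → Q
P4 → L
P5 → Q
3 of the 5 go to Q.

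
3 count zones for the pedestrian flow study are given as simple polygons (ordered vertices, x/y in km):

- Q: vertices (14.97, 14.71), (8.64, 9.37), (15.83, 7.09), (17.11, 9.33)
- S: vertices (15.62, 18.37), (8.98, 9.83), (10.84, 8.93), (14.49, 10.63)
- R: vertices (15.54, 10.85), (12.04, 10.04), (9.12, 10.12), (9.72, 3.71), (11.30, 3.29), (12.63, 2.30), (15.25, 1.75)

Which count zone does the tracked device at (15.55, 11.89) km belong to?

Cast a ray rightward from (15.55, 11.89). For each polygon, the edges (by vertex number in listed order) whose endpoints lie on opposite sides of y = 11.89, where each meets that height, and whether that is right or left of the point:
Q: 1–2 at x≈11.627 (left), 4–1 at x≈16.092 (right) → 1 crossing.
S: 1–2 at x≈10.582 (left), 4–1 at x≈14.674 (left) → 0 crossings.
R: no edge straddles that height → 0 crossings.
Only Q has an odd count, so the point is inside Q.

Q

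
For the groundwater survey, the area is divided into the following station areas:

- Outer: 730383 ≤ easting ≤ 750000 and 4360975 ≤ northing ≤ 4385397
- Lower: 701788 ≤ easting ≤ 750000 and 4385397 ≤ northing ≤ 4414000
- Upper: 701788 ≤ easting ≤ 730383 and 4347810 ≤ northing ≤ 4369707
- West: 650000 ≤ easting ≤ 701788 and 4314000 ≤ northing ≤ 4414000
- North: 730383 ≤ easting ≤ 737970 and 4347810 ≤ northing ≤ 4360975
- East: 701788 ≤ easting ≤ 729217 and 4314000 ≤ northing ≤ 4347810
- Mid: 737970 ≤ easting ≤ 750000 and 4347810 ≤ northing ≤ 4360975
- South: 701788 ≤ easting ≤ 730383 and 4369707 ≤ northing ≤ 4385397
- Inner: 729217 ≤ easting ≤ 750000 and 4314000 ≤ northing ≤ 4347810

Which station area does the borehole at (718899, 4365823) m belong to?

Upper

The point has easting = 718899 and northing = 4365823.
Only Upper satisfies 701788 ≤ easting ≤ 730383 and 4347810 ≤ northing ≤ 4369707.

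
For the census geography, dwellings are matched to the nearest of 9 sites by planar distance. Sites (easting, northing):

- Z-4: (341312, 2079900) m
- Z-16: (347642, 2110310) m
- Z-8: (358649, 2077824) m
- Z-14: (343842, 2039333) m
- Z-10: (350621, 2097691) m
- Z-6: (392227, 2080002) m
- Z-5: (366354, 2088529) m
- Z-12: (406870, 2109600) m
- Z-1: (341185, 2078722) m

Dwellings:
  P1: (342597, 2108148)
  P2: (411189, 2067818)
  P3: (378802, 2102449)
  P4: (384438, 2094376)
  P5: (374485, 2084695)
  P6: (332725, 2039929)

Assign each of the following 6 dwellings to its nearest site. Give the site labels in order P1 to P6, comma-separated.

Z-16, Z-6, Z-5, Z-6, Z-5, Z-14

P1 → Z-16 (d²=30126269.00)
P2 → Z-6 (d²=508007300.00)
P3 → Z-5 (d²=348719104.00)
P4 → Z-6 (d²=267280397.00)
P5 → Z-5 (d²=80812717.00)
P6 → Z-14 (d²=123942905.00)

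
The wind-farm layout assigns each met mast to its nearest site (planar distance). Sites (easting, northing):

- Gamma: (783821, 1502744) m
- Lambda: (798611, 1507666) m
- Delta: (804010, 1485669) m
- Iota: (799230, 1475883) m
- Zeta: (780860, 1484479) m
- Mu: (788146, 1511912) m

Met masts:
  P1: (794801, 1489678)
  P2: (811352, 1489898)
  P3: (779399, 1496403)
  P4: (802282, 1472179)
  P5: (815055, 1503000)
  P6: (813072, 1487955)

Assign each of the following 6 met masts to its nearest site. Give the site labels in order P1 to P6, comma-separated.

P1 → Delta (d²=100877762.00)
P2 → Delta (d²=71789405.00)
P3 → Gamma (d²=59762365.00)
P4 → Iota (d²=23034320.00)
P5 → Lambda (d²=292176692.00)
P6 → Delta (d²=87345640.00)

Delta, Delta, Gamma, Iota, Lambda, Delta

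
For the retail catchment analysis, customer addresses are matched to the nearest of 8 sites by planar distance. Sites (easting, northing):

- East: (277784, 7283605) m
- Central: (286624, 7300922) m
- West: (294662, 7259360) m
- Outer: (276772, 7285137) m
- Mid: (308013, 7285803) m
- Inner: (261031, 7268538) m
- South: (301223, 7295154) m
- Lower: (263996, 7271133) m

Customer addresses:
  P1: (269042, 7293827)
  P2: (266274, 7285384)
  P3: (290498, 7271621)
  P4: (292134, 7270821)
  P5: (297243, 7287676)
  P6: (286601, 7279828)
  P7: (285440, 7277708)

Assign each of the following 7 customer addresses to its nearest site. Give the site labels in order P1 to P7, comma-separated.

P1 → Outer (d²=135269000.00)
P2 → Outer (d²=110269013.00)
P3 → West (d²=167671017.00)
P4 → West (d²=137745305.00)
P5 → South (d²=71760884.00)
P6 → East (d²=92005218.00)
P7 → East (d²=93388945.00)

Outer, Outer, West, West, South, East, East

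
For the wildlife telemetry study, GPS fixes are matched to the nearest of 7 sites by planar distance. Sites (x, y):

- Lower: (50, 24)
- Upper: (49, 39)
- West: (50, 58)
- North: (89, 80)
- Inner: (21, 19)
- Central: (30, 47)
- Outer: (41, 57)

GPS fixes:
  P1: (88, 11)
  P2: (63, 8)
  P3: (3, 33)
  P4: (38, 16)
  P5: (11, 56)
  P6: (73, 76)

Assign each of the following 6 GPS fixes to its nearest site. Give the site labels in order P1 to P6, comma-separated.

P1 → Lower (d²=1613.00)
P2 → Lower (d²=425.00)
P3 → Inner (d²=520.00)
P4 → Lower (d²=208.00)
P5 → Central (d²=442.00)
P6 → North (d²=272.00)

Lower, Lower, Inner, Lower, Central, North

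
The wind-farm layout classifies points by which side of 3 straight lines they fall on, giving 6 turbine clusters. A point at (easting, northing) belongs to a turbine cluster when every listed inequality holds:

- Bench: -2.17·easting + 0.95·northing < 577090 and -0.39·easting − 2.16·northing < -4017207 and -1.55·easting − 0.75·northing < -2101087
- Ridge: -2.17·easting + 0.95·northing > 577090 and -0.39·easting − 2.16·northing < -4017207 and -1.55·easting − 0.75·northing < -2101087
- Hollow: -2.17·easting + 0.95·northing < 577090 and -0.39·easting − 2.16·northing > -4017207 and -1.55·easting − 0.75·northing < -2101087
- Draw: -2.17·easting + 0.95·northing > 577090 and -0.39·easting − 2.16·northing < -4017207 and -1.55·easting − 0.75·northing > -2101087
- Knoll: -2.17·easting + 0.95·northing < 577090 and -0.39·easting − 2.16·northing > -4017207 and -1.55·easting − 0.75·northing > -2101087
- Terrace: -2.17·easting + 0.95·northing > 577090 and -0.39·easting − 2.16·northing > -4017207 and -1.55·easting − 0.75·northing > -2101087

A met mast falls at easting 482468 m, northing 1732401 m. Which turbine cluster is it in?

-2.17·482468 + 0.95·1732401 = 598825.390, which is > 577090
-0.39·482468 − 2.16·1732401 = -3930148.680, which is > -4017207
-1.55·482468 − 0.75·1732401 = -2047126.150, which is > -2101087
This sign pattern matches Terrace.

Terrace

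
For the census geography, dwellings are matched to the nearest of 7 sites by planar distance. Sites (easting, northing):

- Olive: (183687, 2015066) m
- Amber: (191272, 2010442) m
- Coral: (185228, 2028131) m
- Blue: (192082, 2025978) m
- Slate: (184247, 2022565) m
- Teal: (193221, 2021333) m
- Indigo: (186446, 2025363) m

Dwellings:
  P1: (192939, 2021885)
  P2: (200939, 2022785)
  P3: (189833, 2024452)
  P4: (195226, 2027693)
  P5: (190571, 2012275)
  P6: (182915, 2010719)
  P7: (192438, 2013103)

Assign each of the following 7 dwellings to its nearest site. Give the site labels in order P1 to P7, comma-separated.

P1 → Teal (d²=384228.00)
P2 → Teal (d²=61675828.00)
P3 → Blue (d²=7386677.00)
P4 → Blue (d²=12825961.00)
P5 → Amber (d²=3851290.00)
P6 → Olive (d²=19492393.00)
P7 → Amber (d²=8440477.00)

Teal, Teal, Blue, Blue, Amber, Olive, Amber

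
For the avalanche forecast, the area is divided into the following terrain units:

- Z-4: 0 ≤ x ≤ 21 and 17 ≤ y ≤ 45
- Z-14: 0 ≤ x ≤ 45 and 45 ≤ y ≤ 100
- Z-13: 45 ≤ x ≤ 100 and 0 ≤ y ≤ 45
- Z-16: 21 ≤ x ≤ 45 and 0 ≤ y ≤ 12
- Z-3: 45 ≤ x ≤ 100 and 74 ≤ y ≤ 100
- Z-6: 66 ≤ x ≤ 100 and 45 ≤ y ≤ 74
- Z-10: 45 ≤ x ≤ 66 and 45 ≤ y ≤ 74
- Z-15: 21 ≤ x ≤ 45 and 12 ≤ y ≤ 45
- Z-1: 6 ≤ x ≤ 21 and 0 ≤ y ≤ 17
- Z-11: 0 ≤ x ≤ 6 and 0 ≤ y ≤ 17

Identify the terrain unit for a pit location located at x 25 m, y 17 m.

The point has x = 25 and y = 17.
Only Z-15 satisfies 21 ≤ x ≤ 45 and 12 ≤ y ≤ 45.

Z-15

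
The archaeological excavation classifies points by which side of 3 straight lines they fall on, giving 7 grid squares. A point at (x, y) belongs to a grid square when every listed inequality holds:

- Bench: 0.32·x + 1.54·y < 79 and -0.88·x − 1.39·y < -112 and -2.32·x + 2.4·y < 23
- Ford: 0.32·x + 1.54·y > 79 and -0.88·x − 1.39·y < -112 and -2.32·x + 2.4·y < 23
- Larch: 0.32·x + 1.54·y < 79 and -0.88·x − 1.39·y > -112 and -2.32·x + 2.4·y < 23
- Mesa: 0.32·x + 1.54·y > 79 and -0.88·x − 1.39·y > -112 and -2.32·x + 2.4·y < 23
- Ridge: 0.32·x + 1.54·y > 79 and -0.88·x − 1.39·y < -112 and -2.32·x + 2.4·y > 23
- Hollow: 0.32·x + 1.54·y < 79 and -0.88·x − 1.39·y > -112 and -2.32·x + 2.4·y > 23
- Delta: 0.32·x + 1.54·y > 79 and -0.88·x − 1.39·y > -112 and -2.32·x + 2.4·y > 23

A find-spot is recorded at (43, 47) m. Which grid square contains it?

Mesa

0.32·43 + 1.54·47 = 86.140, which is > 79
-0.88·43 − 1.39·47 = -103.170, which is > -112
-2.32·43 + 2.4·47 = 13.040, which is < 23
This sign pattern matches Mesa.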